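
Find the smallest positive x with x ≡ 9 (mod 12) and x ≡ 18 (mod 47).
441

Using Chinese Remainder Theorem:
M = 12 × 47 = 564
M1 = 47, M2 = 12
y1 = 47^(-1) mod 12 = 11
y2 = 12^(-1) mod 47 = 4
x = (9×47×11 + 18×12×4) mod 564 = 441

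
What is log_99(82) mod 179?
144

Baby-step giant-step with step n = ⌈√179⌉ = 14.
Baby steps 99^j mod 179 (j:value) for j=0..13: 0:1, 1:99, 2:135, 3:119, 4:146, 5:134, 6:20, 7:11, 8:15, 9:53, 10:56, 11:174, 12:42, 13:41.
Giant-step multiplier: 99^(-14) ≡ 99^(178-14) = 99^164 ≡ 108 (mod 179).
Giant steps γ_i = 82·108^i mod 179: γ_0=82, γ_1=85, γ_2=51, γ_3=138, γ_4=47, γ_5=64, γ_6=110, γ_7=66, γ_8=147, γ_9=124, γ_10=146 (in table at j=4).
x = i·n + j = 10·14 + 4 = 144.
Check: 99^144 ≡ 82 (mod 179).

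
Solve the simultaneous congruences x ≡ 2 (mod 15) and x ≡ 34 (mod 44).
122

Using Chinese Remainder Theorem:
M = 15 × 44 = 660
M1 = 44, M2 = 15
y1 = 44^(-1) mod 15 = 14
y2 = 15^(-1) mod 44 = 3
x = (2×44×14 + 34×15×3) mod 660 = 122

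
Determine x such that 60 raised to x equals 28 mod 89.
31

Baby-step giant-step with step n = ⌈√89⌉ = 10.
Baby steps 60^j mod 89 (j:value) for j=0..9: 0:1, 1:60, 2:40, 3:86, 4:87, 5:58, 6:9, 7:6, 8:4, 9:62.
Giant-step multiplier: 60^(-10) ≡ 60^(88-10) = 60^78 ≡ 84 (mod 89).
Giant steps γ_i = 28·84^i mod 89: γ_0=28, γ_1=38, γ_2=77, γ_3=60 (in table at j=1).
x = i·n + j = 3·10 + 1 = 31.
Check: 60^31 ≡ 28 (mod 89).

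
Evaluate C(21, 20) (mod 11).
10

Using Lucas' theorem:
Write n=21 and k=20 in base 11:
n in base 11: [1, 10]
k in base 11: [1, 9]
C(21,20) mod 11 = ∏ C(n_i, k_i) mod 11
Digit binomials (mod 11): C(1,1) = 1; C(10,9) = 10
Product: 1 × 10 = 10 ≡ 10 (mod 11)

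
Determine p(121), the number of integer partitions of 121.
2056148051

p(n) counts ways to write n as a sum of positive integers (order ignored).
Euler's pentagonal recurrence: p(k) = p(k-1) + p(k-2) - p(k-5) - p(k-7) + p(k-12) + p(k-15) - ... (offsets j(3j∓1)/2, signs ++--, p(0)=1, p(<0)=0).
DP table for k = 0..120: p(0)=1, p(1)=1, p(2)=2, p(3)=3, p(4)=5, p(5)=7, p(6)=11, p(7)=15, p(8)=22, p(9)=30, p(10)=42, p(11)=56, p(12)=77, p(13)=101, p(14)=135, p(15)=176, p(16)=231, p(17)=297, p(18)=385, p(19)=490, p(20)=627, p(21)=792, p(22)=1002, p(23)=1255, p(24)=1575, p(25)=1958, p(26)=2436, p(27)=3010, p(28)=3718, p(29)=4565, p(30)=5604, p(31)=6842, p(32)=8349, p(33)=10143, p(34)=12310, p(35)=14883, p(36)=17977, p(37)=21637, p(38)=26015, p(39)=31185, p(40)=37338, p(41)=44583, p(42)=53174, p(43)=63261, p(44)=75175, p(45)=89134, p(46)=105558, p(47)=124754, p(48)=147273, p(49)=173525, p(50)=204226, p(51)=239943, p(52)=281589, p(53)=329931, p(54)=386155, p(55)=451276, p(56)=526823, p(57)=614154, p(58)=715220, p(59)=831820, p(60)=966467, p(61)=1121505, p(62)=1300156, p(63)=1505499, p(64)=1741630, p(65)=2012558, p(66)=2323520, p(67)=2679689, p(68)=3087735, p(69)=3554345, p(70)=4087968, p(71)=4697205, p(72)=5392783, p(73)=6185689, p(74)=7089500, p(75)=8118264, p(76)=9289091, p(77)=10619863, p(78)=12132164, p(79)=13848650, p(80)=15796476, p(81)=18004327, p(82)=20506255, p(83)=23338469, p(84)=26543660, p(85)=30167357, p(86)=34262962, p(87)=38887673, p(88)=44108109, p(89)=49995925, p(90)=56634173, p(91)=64112359, p(92)=72533807, p(93)=82010177, p(94)=92669720, p(95)=104651419, p(96)=118114304, p(97)=133230930, p(98)=150198136, p(99)=169229875, p(100)=190569292, p(101)=214481126, p(102)=241265379, p(103)=271248950, p(104)=304801365, p(105)=342325709, p(106)=384276336, p(107)=431149389, p(108)=483502844, p(109)=541946240, p(110)=607163746, p(111)=679903203, p(112)=761002156, p(113)=851376628, p(114)=952050665, p(115)=1064144451, p(116)=1188908248, p(117)=1327710076, p(118)=1482074143, p(119)=1653668665, p(120)=1844349560.
Final step: p(121) = p(120) + p(119) - p(116) - p(114) + p(109) + p(106) - p(99) - p(95) + p(86) + p(81) - p(70) - p(64) + p(51) + p(44) - p(29) - p(21) + p(4)
= 1844349560 + 1653668665 - 1188908248 - 952050665 + 541946240 + 384276336 - 169229875 - 104651419 + 34262962 + 18004327 - 4087968 - 1741630 + 239943 + 75175 - 4565 - 792 + 5
= 2056148051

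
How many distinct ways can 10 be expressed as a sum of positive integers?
42

p(n) counts ways to write n as a sum of positive integers (order ignored).
Examples: 10; 9 + 1; 8 + 2; 8 + 1 + 1; 7 + 3; ... (42 total)
p(10) = 42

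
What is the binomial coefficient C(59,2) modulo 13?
8

Using Lucas' theorem:
Write n=59 and k=2 in base 13:
n in base 13: [4, 7]
k in base 13: [0, 2]
C(59,2) mod 13 = ∏ C(n_i, k_i) mod 13
Digit binomials (mod 13): C(4,0) = 1; C(7,2) = 21 ≡ 8
Product: 1 × 8 = 8 ≡ 8 (mod 13)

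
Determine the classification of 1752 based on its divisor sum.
abundant

Proper divisors of 1752: sum = 1 + 2 + 3 + 4 + 6 + 8 + 12 + 24 + 73 + 146 + 219 + 292 + 438 + 584 + 876 = 2688
Since 2688 > 1752, 1752 is abundant.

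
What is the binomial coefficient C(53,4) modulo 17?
0

Using Lucas' theorem:
Write n=53 and k=4 in base 17:
n in base 17: [3, 2]
k in base 17: [0, 4]
C(53,4) mod 17 = ∏ C(n_i, k_i) mod 17
Digit binomials (mod 17): C(3,0) = 1; C(2,4) = 0 (k_i > n_i)
Product: 1 × 0 = 0 ≡ 0 (mod 17)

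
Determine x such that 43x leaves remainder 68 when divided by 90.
x ≡ 56 (mod 90)

gcd(43, 90) = 1, which divides 68, so solutions exist.
Find 43^(-1) mod 90 by the extended Euclidean algorithm:
90 = 2 × 43 + 4  ⟹  4 = (1)·90 + (-2)·43
43 = 10 × 4 + 3  ⟹  3 = (-10)·90 + (21)·43
4 = 1 × 3 + 1  ⟹  1 = (11)·90 + (-23)·43
So (-23)·43 ≡ 1 (mod 90), i.e. 43^(-1) ≡ -23 ≡ 67 (mod 90).
x ≡ 67 × 68 = 4556 ≡ 56 (mod 90).
Check: 43 × 56 = 2408 ≡ 68 (mod 90).
Unique solution: x ≡ 56 (mod 90)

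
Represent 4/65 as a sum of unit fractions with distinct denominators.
1/17 + 1/369 + 1/203873 + 1/83128196385

Greedy algorithm:
4/65: ceiling(65/4) = 17, use 1/17
3/1105: ceiling(1105/3) = 369, use 1/369
2/407745: ceiling(407745/2) = 203873, use 1/203873
1/83128196385: ceiling(83128196385/1) = 83128196385, use 1/83128196385
Result: 4/65 = 1/17 + 1/369 + 1/203873 + 1/83128196385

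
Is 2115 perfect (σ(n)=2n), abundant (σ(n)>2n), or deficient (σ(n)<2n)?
deficient

Proper divisors of 2115: sum = 1 + 3 + 5 + 9 + 15 + 45 + 47 + 141 + 235 + 423 + 705 = 1629
Since 1629 < 2115, 2115 is deficient.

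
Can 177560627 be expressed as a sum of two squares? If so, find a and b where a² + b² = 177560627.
Not possible

Factorization: 177560627 = 41 × 163^3
By Fermat: n is sum of two squares iff every prime p ≡ 3 (mod 4) appears to even power.
Prime(s) ≡ 3 (mod 4) with odd exponent: [(163, 3)]
Therefore 177560627 cannot be expressed as a² + b².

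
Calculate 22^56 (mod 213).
199

Repeated squaring. Binary of 56 = 111000.
22^1 ≡ 22 (mod 213); 22^2 ≡ 58 (mod 213); 22^4 ≡ 169 (mod 213); 22^8 ≡ 19 (mod 213); 22^16 ≡ 148 (mod 213); 22^32 ≡ 178 (mod 213)
22^56 = 22^8 × 22^16 × 22^32 ≡ 199 (mod 213)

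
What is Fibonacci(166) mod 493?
405

Matrix identity: Q^n = [[F_(n+1), F_n], [F_n, F_(n-1)]] with Q = [[1,1],[1,0]].
n = 166 = 10100110₂. Square-and-multiply, entries mod 493:
Q^1 = [[1,1],[1,0]]
Q^2 = (Q^1)² = [[2,1],[1,1]]
Q^5 = (Q^2)²·Q = [[8,5],[5,3]]
Q^10 = (Q^5)² = [[89,55],[55,34]]
Q^20 = (Q^10)² = [[100,356],[356,237]]
Q^41 = (Q^20)²·Q = [[348,175],[175,173]]
Q^83 = (Q^41)²·Q = [[348,378],[378,463]]
Q^166 = (Q^83)² = [[233,405],[405,321]]
F_166 mod 493 = Q^166[0][1] = 405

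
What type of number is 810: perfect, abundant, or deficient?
abundant

Proper divisors of 810: sum = 1 + 2 + 3 + 5 + 6 + 9 + 10 + 15 + ... + 135 + 162 + 270 + 405 (19 divisors) = 1368
Since 1368 > 810, 810 is abundant.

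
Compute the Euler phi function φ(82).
40

82 = 2 × 41
φ(n) = n × ∏(1 - 1/p) for each prime p dividing n
φ(82) = 82 × (1 - 1/2) × (1 - 1/41) = 40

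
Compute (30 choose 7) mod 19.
7

Using Lucas' theorem:
Write n=30 and k=7 in base 19:
n in base 19: [1, 11]
k in base 19: [0, 7]
C(30,7) mod 19 = ∏ C(n_i, k_i) mod 19
Digit binomials (mod 19): C(1,0) = 1; C(11,7) = 330 ≡ 7
Product: 1 × 7 = 7 ≡ 7 (mod 19)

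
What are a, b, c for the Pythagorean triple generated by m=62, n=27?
(3115, 3348, 4573)

Euclid's formula: a = m² - n², b = 2mn, c = m² + n²
m = 62, n = 27
a = 62² - 27² = 3844 - 729 = 3115
b = 2 × 62 × 27 = 3348
c = 62² + 27² = 3844 + 729 = 4573
Verification: 3115² + 3348² = 9703225 + 11209104 = 20912329 = 4573² ✓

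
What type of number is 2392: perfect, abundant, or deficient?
abundant

Proper divisors of 2392: sum = 1 + 2 + 4 + 8 + 13 + 23 + 26 + 46 + 52 + 92 + 104 + 184 + 299 + 598 + 1196 = 2648
Since 2648 > 2392, 2392 is abundant.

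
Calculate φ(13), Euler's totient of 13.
12

13 = 13
φ(n) = n × ∏(1 - 1/p) for each prime p dividing n
φ(13) = 13 × (1 - 1/13) = 12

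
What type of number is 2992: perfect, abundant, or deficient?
abundant

Proper divisors of 2992: sum = 1 + 2 + 4 + 8 + 11 + 16 + 17 + 22 + ... + 272 + 374 + 748 + 1496 (19 divisors) = 3704
Since 3704 > 2992, 2992 is abundant.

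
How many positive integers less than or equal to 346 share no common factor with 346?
172

346 = 2 × 173
φ(n) = n × ∏(1 - 1/p) for each prime p dividing n
φ(346) = 346 × (1 - 1/2) × (1 - 1/173) = 172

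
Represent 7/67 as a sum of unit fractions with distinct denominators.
1/10 + 1/224 + 1/75040

Greedy algorithm:
7/67: ceiling(67/7) = 10, use 1/10
3/670: ceiling(670/3) = 224, use 1/224
1/75040: ceiling(75040/1) = 75040, use 1/75040
Result: 7/67 = 1/10 + 1/224 + 1/75040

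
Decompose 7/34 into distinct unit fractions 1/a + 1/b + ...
1/5 + 1/170

Greedy algorithm:
7/34: ceiling(34/7) = 5, use 1/5
1/170: ceiling(170/1) = 170, use 1/170
Result: 7/34 = 1/5 + 1/170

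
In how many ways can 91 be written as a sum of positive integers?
64112359

p(n) counts ways to write n as a sum of positive integers (order ignored).
Euler's pentagonal recurrence: p(k) = p(k-1) + p(k-2) - p(k-5) - p(k-7) + p(k-12) + p(k-15) - ... (offsets j(3j∓1)/2, signs ++--, p(0)=1, p(<0)=0).
DP table for k = 0..90: p(0)=1, p(1)=1, p(2)=2, p(3)=3, p(4)=5, p(5)=7, p(6)=11, p(7)=15, p(8)=22, p(9)=30, p(10)=42, p(11)=56, p(12)=77, p(13)=101, p(14)=135, p(15)=176, p(16)=231, p(17)=297, p(18)=385, p(19)=490, p(20)=627, p(21)=792, p(22)=1002, p(23)=1255, p(24)=1575, p(25)=1958, p(26)=2436, p(27)=3010, p(28)=3718, p(29)=4565, p(30)=5604, p(31)=6842, p(32)=8349, p(33)=10143, p(34)=12310, p(35)=14883, p(36)=17977, p(37)=21637, p(38)=26015, p(39)=31185, p(40)=37338, p(41)=44583, p(42)=53174, p(43)=63261, p(44)=75175, p(45)=89134, p(46)=105558, p(47)=124754, p(48)=147273, p(49)=173525, p(50)=204226, p(51)=239943, p(52)=281589, p(53)=329931, p(54)=386155, p(55)=451276, p(56)=526823, p(57)=614154, p(58)=715220, p(59)=831820, p(60)=966467, p(61)=1121505, p(62)=1300156, p(63)=1505499, p(64)=1741630, p(65)=2012558, p(66)=2323520, p(67)=2679689, p(68)=3087735, p(69)=3554345, p(70)=4087968, p(71)=4697205, p(72)=5392783, p(73)=6185689, p(74)=7089500, p(75)=8118264, p(76)=9289091, p(77)=10619863, p(78)=12132164, p(79)=13848650, p(80)=15796476, p(81)=18004327, p(82)=20506255, p(83)=23338469, p(84)=26543660, p(85)=30167357, p(86)=34262962, p(87)=38887673, p(88)=44108109, p(89)=49995925, p(90)=56634173.
Final step: p(91) = p(90) + p(89) - p(86) - p(84) + p(79) + p(76) - p(69) - p(65) + p(56) + p(51) - p(40) - p(34) + p(21) + p(14)
= 56634173 + 49995925 - 34262962 - 26543660 + 13848650 + 9289091 - 3554345 - 2012558 + 526823 + 239943 - 37338 - 12310 + 792 + 135
= 64112359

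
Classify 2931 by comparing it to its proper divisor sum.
deficient

Proper divisors of 2931: sum = 1 + 3 + 977 = 981
Since 981 < 2931, 2931 is deficient.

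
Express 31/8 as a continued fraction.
[3; 1, 7]

Euclidean algorithm steps:
31 = 3 × 8 + 7
8 = 1 × 7 + 1
7 = 7 × 1 + 0
Continued fraction: [3; 1, 7]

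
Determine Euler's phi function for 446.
222

446 = 2 × 223
φ(n) = n × ∏(1 - 1/p) for each prime p dividing n
φ(446) = 446 × (1 - 1/2) × (1 - 1/223) = 222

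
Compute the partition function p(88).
44108109

p(n) counts ways to write n as a sum of positive integers (order ignored).
Euler's pentagonal recurrence: p(k) = p(k-1) + p(k-2) - p(k-5) - p(k-7) + p(k-12) + p(k-15) - ... (offsets j(3j∓1)/2, signs ++--, p(0)=1, p(<0)=0).
DP table for k = 0..87: p(0)=1, p(1)=1, p(2)=2, p(3)=3, p(4)=5, p(5)=7, p(6)=11, p(7)=15, p(8)=22, p(9)=30, p(10)=42, p(11)=56, p(12)=77, p(13)=101, p(14)=135, p(15)=176, p(16)=231, p(17)=297, p(18)=385, p(19)=490, p(20)=627, p(21)=792, p(22)=1002, p(23)=1255, p(24)=1575, p(25)=1958, p(26)=2436, p(27)=3010, p(28)=3718, p(29)=4565, p(30)=5604, p(31)=6842, p(32)=8349, p(33)=10143, p(34)=12310, p(35)=14883, p(36)=17977, p(37)=21637, p(38)=26015, p(39)=31185, p(40)=37338, p(41)=44583, p(42)=53174, p(43)=63261, p(44)=75175, p(45)=89134, p(46)=105558, p(47)=124754, p(48)=147273, p(49)=173525, p(50)=204226, p(51)=239943, p(52)=281589, p(53)=329931, p(54)=386155, p(55)=451276, p(56)=526823, p(57)=614154, p(58)=715220, p(59)=831820, p(60)=966467, p(61)=1121505, p(62)=1300156, p(63)=1505499, p(64)=1741630, p(65)=2012558, p(66)=2323520, p(67)=2679689, p(68)=3087735, p(69)=3554345, p(70)=4087968, p(71)=4697205, p(72)=5392783, p(73)=6185689, p(74)=7089500, p(75)=8118264, p(76)=9289091, p(77)=10619863, p(78)=12132164, p(79)=13848650, p(80)=15796476, p(81)=18004327, p(82)=20506255, p(83)=23338469, p(84)=26543660, p(85)=30167357, p(86)=34262962, p(87)=38887673.
Final step: p(88) = p(87) + p(86) - p(83) - p(81) + p(76) + p(73) - p(66) - p(62) + p(53) + p(48) - p(37) - p(31) + p(18) + p(11)
= 38887673 + 34262962 - 23338469 - 18004327 + 9289091 + 6185689 - 2323520 - 1300156 + 329931 + 147273 - 21637 - 6842 + 385 + 56
= 44108109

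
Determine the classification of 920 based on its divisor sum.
abundant

Proper divisors of 920: sum = 1 + 2 + 4 + 5 + 8 + 10 + 20 + 23 + 40 + 46 + 92 + 115 + 184 + 230 + 460 = 1240
Since 1240 > 920, 920 is abundant.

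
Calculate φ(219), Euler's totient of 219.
144

219 = 3 × 73
φ(n) = n × ∏(1 - 1/p) for each prime p dividing n
φ(219) = 219 × (1 - 1/3) × (1 - 1/73) = 144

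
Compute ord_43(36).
3

43 is prime, so ord(36) divides φ(43) = 42.
Divisors of 42: 1, 2, 3, 6, 7, 14, 21, 42.
Repeated squaring: 36^1 ≡ 36, 36^2 ≡ 6, 36^4 ≡ 36, 36^8 ≡ 6, 36^16 ≡ 36, 36^32 ≡ 6 (mod 43).
Test 36^d mod 43 for each divisor d in increasing order:
36^1 ≡ 36
36^2 ≡ 6
36^3 = 36^2·36^1 ≡ 1  ← first divisor giving 1
The order is 3.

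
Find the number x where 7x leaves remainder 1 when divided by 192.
55

gcd(7, 192) = 1, so the inverse exists.
Extended Euclidean algorithm on (192, 7):
192 = 27 × 7 + 3  ⟹  3 = (1)·192 + (-27)·7
7 = 2 × 3 + 1  ⟹  1 = (-2)·192 + (55)·7
So (55)·7 ≡ 1 (mod 192), i.e. 7^(-1) ≡ 55 (mod 192).
Check: 7 × 55 = 385 ≡ 1 (mod 192)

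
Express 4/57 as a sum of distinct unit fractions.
1/15 + 1/285

Greedy algorithm:
4/57: ceiling(57/4) = 15, use 1/15
1/285: ceiling(285/1) = 285, use 1/285
Result: 4/57 = 1/15 + 1/285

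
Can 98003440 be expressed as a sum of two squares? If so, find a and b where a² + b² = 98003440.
Not possible

Factorization: 98003440 = 2^4 × 5 × 107^3
By Fermat: n is sum of two squares iff every prime p ≡ 3 (mod 4) appears to even power.
Prime(s) ≡ 3 (mod 4) with odd exponent: [(107, 3)]
Therefore 98003440 cannot be expressed as a² + b².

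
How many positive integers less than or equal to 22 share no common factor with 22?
10

22 = 2 × 11
φ(n) = n × ∏(1 - 1/p) for each prime p dividing n
φ(22) = 22 × (1 - 1/2) × (1 - 1/11) = 10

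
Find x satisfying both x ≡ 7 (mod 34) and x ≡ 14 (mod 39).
755

Using Chinese Remainder Theorem:
M = 34 × 39 = 1326
M1 = 39, M2 = 34
y1 = 39^(-1) mod 34 = 7
y2 = 34^(-1) mod 39 = 31
x = (7×39×7 + 14×34×31) mod 1326 = 755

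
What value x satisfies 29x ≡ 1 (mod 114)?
59

gcd(29, 114) = 1, so the inverse exists.
Extended Euclidean algorithm on (114, 29):
114 = 3 × 29 + 27  ⟹  27 = (1)·114 + (-3)·29
29 = 1 × 27 + 2  ⟹  2 = (-1)·114 + (4)·29
27 = 13 × 2 + 1  ⟹  1 = (14)·114 + (-55)·29
So (-55)·29 ≡ 1 (mod 114), i.e. 29^(-1) ≡ -55 ≡ 59 (mod 114).
Check: 29 × 59 = 1711 ≡ 1 (mod 114)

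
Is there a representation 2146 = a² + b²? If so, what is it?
11² + 45² (a=11, b=45)

Factorization: 2146 = 2 × 29 × 37
By Fermat: n is sum of two squares iff every prime p ≡ 3 (mod 4) appears to even power.
All primes ≡ 3 (mod 4) appear to even power.
Search a = 0, 1, 2, … for 2146 - a² a perfect square: first hit at a = 11: 2146 - 121 = 2025 = 45².
2146 = 11² + 45² = 121 + 2025 ✓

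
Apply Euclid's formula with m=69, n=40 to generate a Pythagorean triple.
(3161, 5520, 6361)

Euclid's formula: a = m² - n², b = 2mn, c = m² + n²
m = 69, n = 40
a = 69² - 40² = 4761 - 1600 = 3161
b = 2 × 69 × 40 = 5520
c = 69² + 40² = 4761 + 1600 = 6361
Verification: 3161² + 5520² = 9991921 + 30470400 = 40462321 = 6361² ✓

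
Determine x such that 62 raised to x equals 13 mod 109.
77

Baby-step giant-step with step n = ⌈√109⌉ = 11.
Baby steps 62^j mod 109 (j:value) for j=0..10: 0:1, 1:62, 2:29, 3:54, 4:78, 5:40, 6:82, 7:70, 8:89, 9:68, 10:74.
Giant-step multiplier: 62^(-11) ≡ 62^(108-11) = 62^97 ≡ 11 (mod 109).
Giant steps γ_i = 13·11^i mod 109: γ_0=13, γ_1=34, γ_2=47, γ_3=81, γ_4=19, γ_5=100, γ_6=10, γ_7=1 (in table at j=0).
x = i·n + j = 7·11 + 0 = 77.
Check: 62^77 ≡ 13 (mod 109).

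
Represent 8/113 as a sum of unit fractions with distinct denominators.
1/15 + 1/243 + 1/68648 + 1/9425027160

Greedy algorithm:
8/113: ceiling(113/8) = 15, use 1/15
7/1695: ceiling(1695/7) = 243, use 1/243
2/137295: ceiling(137295/2) = 68648, use 1/68648
1/9425027160: ceiling(9425027160/1) = 9425027160, use 1/9425027160
Result: 8/113 = 1/15 + 1/243 + 1/68648 + 1/9425027160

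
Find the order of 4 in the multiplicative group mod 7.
3

7 is prime, so ord(4) divides φ(7) = 6.
Divisors of 6: 1, 2, 3, 6.
Repeated squaring: 4^1 ≡ 4, 4^2 ≡ 2, 4^4 ≡ 4 (mod 7).
Test 4^d mod 7 for each divisor d in increasing order:
4^1 ≡ 4
4^2 ≡ 2
4^3 = 4^2·4^1 ≡ 1  ← first divisor giving 1
The order is 3.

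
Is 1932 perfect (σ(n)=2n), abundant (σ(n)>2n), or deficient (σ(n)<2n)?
abundant

Proper divisors of 1932: sum = 1 + 2 + 3 + 4 + 6 + 7 + 12 + 14 + ... + 322 + 483 + 644 + 966 (23 divisors) = 3444
Since 3444 > 1932, 1932 is abundant.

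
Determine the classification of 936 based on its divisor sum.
abundant

Proper divisors of 936: sum = 1 + 2 + 3 + 4 + 6 + 8 + 9 + 12 + ... + 156 + 234 + 312 + 468 (23 divisors) = 1794
Since 1794 > 936, 936 is abundant.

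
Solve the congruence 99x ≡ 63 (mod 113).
x ≡ 52 (mod 113)

gcd(99, 113) = 1, which divides 63, so solutions exist.
Find 99^(-1) mod 113 by the extended Euclidean algorithm:
113 = 1 × 99 + 14  ⟹  14 = (1)·113 + (-1)·99
99 = 7 × 14 + 1  ⟹  1 = (-7)·113 + (8)·99
So (8)·99 ≡ 1 (mod 113), i.e. 99^(-1) ≡ 8 (mod 113).
x ≡ 8 × 63 = 504 ≡ 52 (mod 113).
Check: 99 × 52 = 5148 ≡ 63 (mod 113).
Unique solution: x ≡ 52 (mod 113)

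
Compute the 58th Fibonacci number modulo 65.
14

Matrix identity: Q^n = [[F_(n+1), F_n], [F_n, F_(n-1)]] with Q = [[1,1],[1,0]].
n = 58 = 111010₂. Square-and-multiply, entries mod 65:
Q^1 = [[1,1],[1,0]]
Q^3 = (Q^1)²·Q = [[3,2],[2,1]]
Q^7 = (Q^3)²·Q = [[21,13],[13,8]]
Q^14 = (Q^7)² = [[25,52],[52,38]]
Q^29 = (Q^14)²·Q = [[40,14],[14,26]]
Q^58 = (Q^29)² = [[41,14],[14,27]]
F_58 mod 65 = Q^58[0][1] = 14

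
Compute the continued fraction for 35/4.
[8; 1, 3]

Euclidean algorithm steps:
35 = 8 × 4 + 3
4 = 1 × 3 + 1
3 = 3 × 1 + 0
Continued fraction: [8; 1, 3]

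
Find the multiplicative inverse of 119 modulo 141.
32

gcd(119, 141) = 1, so the inverse exists.
Extended Euclidean algorithm on (141, 119):
141 = 1 × 119 + 22  ⟹  22 = (1)·141 + (-1)·119
119 = 5 × 22 + 9  ⟹  9 = (-5)·141 + (6)·119
22 = 2 × 9 + 4  ⟹  4 = (11)·141 + (-13)·119
9 = 2 × 4 + 1  ⟹  1 = (-27)·141 + (32)·119
So (32)·119 ≡ 1 (mod 141), i.e. 119^(-1) ≡ 32 (mod 141).
Check: 119 × 32 = 3808 ≡ 1 (mod 141)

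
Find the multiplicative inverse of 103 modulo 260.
207

gcd(103, 260) = 1, so the inverse exists.
Extended Euclidean algorithm on (260, 103):
260 = 2 × 103 + 54  ⟹  54 = (1)·260 + (-2)·103
103 = 1 × 54 + 49  ⟹  49 = (-1)·260 + (3)·103
54 = 1 × 49 + 5  ⟹  5 = (2)·260 + (-5)·103
49 = 9 × 5 + 4  ⟹  4 = (-19)·260 + (48)·103
5 = 1 × 4 + 1  ⟹  1 = (21)·260 + (-53)·103
So (-53)·103 ≡ 1 (mod 260), i.e. 103^(-1) ≡ -53 ≡ 207 (mod 260).
Check: 103 × 207 = 21321 ≡ 1 (mod 260)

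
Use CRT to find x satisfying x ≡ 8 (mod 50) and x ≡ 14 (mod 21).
308

Using Chinese Remainder Theorem:
M = 50 × 21 = 1050
M1 = 21, M2 = 50
y1 = 21^(-1) mod 50 = 31
y2 = 50^(-1) mod 21 = 8
x = (8×21×31 + 14×50×8) mod 1050 = 308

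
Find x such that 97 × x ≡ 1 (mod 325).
258

gcd(97, 325) = 1, so the inverse exists.
Extended Euclidean algorithm on (325, 97):
325 = 3 × 97 + 34  ⟹  34 = (1)·325 + (-3)·97
97 = 2 × 34 + 29  ⟹  29 = (-2)·325 + (7)·97
34 = 1 × 29 + 5  ⟹  5 = (3)·325 + (-10)·97
29 = 5 × 5 + 4  ⟹  4 = (-17)·325 + (57)·97
5 = 1 × 4 + 1  ⟹  1 = (20)·325 + (-67)·97
So (-67)·97 ≡ 1 (mod 325), i.e. 97^(-1) ≡ -67 ≡ 258 (mod 325).
Check: 97 × 258 = 25026 ≡ 1 (mod 325)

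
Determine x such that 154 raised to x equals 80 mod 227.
89

Baby-step giant-step with step n = ⌈√227⌉ = 16.
Baby steps 154^j mod 227 (j:value) for j=0..15: 0:1, 1:154, 2:108, 3:61, 4:87, 5:5, 6:89, 7:86, 8:78, 9:208, 10:25, 11:218, 12:203, 13:163, 14:132, 15:125.
Giant-step multiplier: 154^(-16) ≡ 154^(226-16) = 154^210 ≡ 116 (mod 227).
Giant steps γ_i = 80·116^i mod 227: γ_0=80, γ_1=200, γ_2=46, γ_3=115, γ_4=174, γ_5=208 (in table at j=9).
x = i·n + j = 5·16 + 9 = 89.
Check: 154^89 ≡ 80 (mod 227).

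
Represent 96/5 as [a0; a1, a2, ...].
[19; 5]

Euclidean algorithm steps:
96 = 19 × 5 + 1
5 = 5 × 1 + 0
Continued fraction: [19; 5]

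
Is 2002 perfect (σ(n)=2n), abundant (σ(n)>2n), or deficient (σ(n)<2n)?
abundant

Proper divisors of 2002: sum = 1 + 2 + 7 + 11 + 13 + 14 + 22 + 26 + 77 + 91 + 143 + 154 + 182 + 286 + 1001 = 2030
Since 2030 > 2002, 2002 is abundant.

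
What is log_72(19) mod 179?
10

Baby-step giant-step with step n = ⌈√179⌉ = 14.
Baby steps 72^j mod 179 (j:value) for j=0..13: 0:1, 1:72, 2:172, 3:33, 4:49, 5:127, 6:15, 7:6, 8:74, 9:137, 10:19, 11:115, 12:46, 13:90.
h = 19 is already in the table at j=10, so x = 10.
Check: 72^10 ≡ 19 (mod 179).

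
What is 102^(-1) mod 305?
3

gcd(102, 305) = 1, so the inverse exists.
Extended Euclidean algorithm on (305, 102):
305 = 2 × 102 + 101  ⟹  101 = (1)·305 + (-2)·102
102 = 1 × 101 + 1  ⟹  1 = (-1)·305 + (3)·102
So (3)·102 ≡ 1 (mod 305), i.e. 102^(-1) ≡ 3 (mod 305).
Check: 102 × 3 = 306 ≡ 1 (mod 305)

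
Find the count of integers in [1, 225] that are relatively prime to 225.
120

225 = 3^2 × 5^2
φ(n) = n × ∏(1 - 1/p) for each prime p dividing n
φ(225) = 225 × (1 - 1/3) × (1 - 1/5) = 120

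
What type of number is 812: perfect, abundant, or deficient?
abundant

Proper divisors of 812: sum = 1 + 2 + 4 + 7 + 14 + 28 + 29 + 58 + 116 + 203 + 406 = 868
Since 868 > 812, 812 is abundant.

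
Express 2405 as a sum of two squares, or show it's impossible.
2² + 49² (a=2, b=49)

Factorization: 2405 = 5 × 13 × 37
By Fermat: n is sum of two squares iff every prime p ≡ 3 (mod 4) appears to even power.
All primes ≡ 3 (mod 4) appear to even power.
Search a = 0, 1, 2, … for 2405 - a² a perfect square: first hit at a = 2: 2405 - 4 = 2401 = 49².
2405 = 2² + 49² = 4 + 2401 ✓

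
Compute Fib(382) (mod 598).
413

Matrix identity: Q^n = [[F_(n+1), F_n], [F_n, F_(n-1)]] with Q = [[1,1],[1,0]].
n = 382 = 101111110₂. Square-and-multiply, entries mod 598:
Q^1 = [[1,1],[1,0]]
Q^2 = (Q^1)² = [[2,1],[1,1]]
Q^5 = (Q^2)²·Q = [[8,5],[5,3]]
Q^11 = (Q^5)²·Q = [[144,89],[89,55]]
Q^23 = (Q^11)²·Q = [[322,551],[551,369]]
Q^47 = (Q^23)²·Q = [[460,47],[47,413]]
Q^95 = (Q^47)²·Q = [[92,323],[323,367]]
Q^191 = (Q^95)²·Q = [[322,369],[369,551]]
Q^382 = (Q^191)² = [[47,413],[413,232]]
F_382 mod 598 = Q^382[0][1] = 413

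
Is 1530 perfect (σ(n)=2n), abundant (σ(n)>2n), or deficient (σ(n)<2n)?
abundant

Proper divisors of 1530: sum = 1 + 2 + 3 + 5 + 6 + 9 + 10 + 15 + ... + 255 + 306 + 510 + 765 (23 divisors) = 2682
Since 2682 > 1530, 1530 is abundant.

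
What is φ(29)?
28

29 = 29
φ(n) = n × ∏(1 - 1/p) for each prime p dividing n
φ(29) = 29 × (1 - 1/29) = 28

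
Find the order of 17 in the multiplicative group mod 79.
26

79 is prime, so ord(17) divides φ(79) = 78.
Divisors of 78: 1, 2, 3, 6, 13, 26, 39, 78.
Repeated squaring: 17^1 ≡ 17, 17^2 ≡ 52, 17^4 ≡ 18, 17^8 ≡ 8, 17^16 ≡ 64, 17^32 ≡ 67, 17^64 ≡ 65 (mod 79).
Test 17^d mod 79 for each divisor d in increasing order:
17^1 ≡ 17
17^2 ≡ 52
17^3 = 17^2·17^1 ≡ 15
17^6 = 17^4·17^2 ≡ 67
17^13 = 17^8·17^4·17^1 ≡ 78
17^26 = 17^16·17^8·17^2 ≡ 1  ← first divisor giving 1
The order is 26.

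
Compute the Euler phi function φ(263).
262

263 = 263
φ(n) = n × ∏(1 - 1/p) for each prime p dividing n
φ(263) = 263 × (1 - 1/263) = 262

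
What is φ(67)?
66

67 = 67
φ(n) = n × ∏(1 - 1/p) for each prime p dividing n
φ(67) = 67 × (1 - 1/67) = 66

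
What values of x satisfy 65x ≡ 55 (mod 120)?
x ≡ 23 (mod 24)

gcd(65, 120) = 5, which divides 55, so solutions exist.
Divide through by 5: 13x ≡ 11 (mod 24).
Find 13^(-1) mod 24 by the extended Euclidean algorithm:
24 = 1 × 13 + 11  ⟹  11 = (1)·24 + (-1)·13
13 = 1 × 11 + 2  ⟹  2 = (-1)·24 + (2)·13
11 = 5 × 2 + 1  ⟹  1 = (6)·24 + (-11)·13
So (-11)·13 ≡ 1 (mod 24), i.e. 13^(-1) ≡ -11 ≡ 13 (mod 24).
x ≡ 13 × 11 = 143 ≡ 23 (mod 24).
Check: 65 × 23 = 1495 ≡ 55 (mod 120).
x ≡ 23 (mod 24), giving 5 solutions mod 120.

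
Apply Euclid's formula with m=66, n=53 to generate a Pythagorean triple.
(1547, 6996, 7165)

Euclid's formula: a = m² - n², b = 2mn, c = m² + n²
m = 66, n = 53
a = 66² - 53² = 4356 - 2809 = 1547
b = 2 × 66 × 53 = 6996
c = 66² + 53² = 4356 + 2809 = 7165
Verification: 1547² + 6996² = 2393209 + 48944016 = 51337225 = 7165² ✓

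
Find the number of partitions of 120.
1844349560

p(n) counts ways to write n as a sum of positive integers (order ignored).
Euler's pentagonal recurrence: p(k) = p(k-1) + p(k-2) - p(k-5) - p(k-7) + p(k-12) + p(k-15) - ... (offsets j(3j∓1)/2, signs ++--, p(0)=1, p(<0)=0).
DP table for k = 0..119: p(0)=1, p(1)=1, p(2)=2, p(3)=3, p(4)=5, p(5)=7, p(6)=11, p(7)=15, p(8)=22, p(9)=30, p(10)=42, p(11)=56, p(12)=77, p(13)=101, p(14)=135, p(15)=176, p(16)=231, p(17)=297, p(18)=385, p(19)=490, p(20)=627, p(21)=792, p(22)=1002, p(23)=1255, p(24)=1575, p(25)=1958, p(26)=2436, p(27)=3010, p(28)=3718, p(29)=4565, p(30)=5604, p(31)=6842, p(32)=8349, p(33)=10143, p(34)=12310, p(35)=14883, p(36)=17977, p(37)=21637, p(38)=26015, p(39)=31185, p(40)=37338, p(41)=44583, p(42)=53174, p(43)=63261, p(44)=75175, p(45)=89134, p(46)=105558, p(47)=124754, p(48)=147273, p(49)=173525, p(50)=204226, p(51)=239943, p(52)=281589, p(53)=329931, p(54)=386155, p(55)=451276, p(56)=526823, p(57)=614154, p(58)=715220, p(59)=831820, p(60)=966467, p(61)=1121505, p(62)=1300156, p(63)=1505499, p(64)=1741630, p(65)=2012558, p(66)=2323520, p(67)=2679689, p(68)=3087735, p(69)=3554345, p(70)=4087968, p(71)=4697205, p(72)=5392783, p(73)=6185689, p(74)=7089500, p(75)=8118264, p(76)=9289091, p(77)=10619863, p(78)=12132164, p(79)=13848650, p(80)=15796476, p(81)=18004327, p(82)=20506255, p(83)=23338469, p(84)=26543660, p(85)=30167357, p(86)=34262962, p(87)=38887673, p(88)=44108109, p(89)=49995925, p(90)=56634173, p(91)=64112359, p(92)=72533807, p(93)=82010177, p(94)=92669720, p(95)=104651419, p(96)=118114304, p(97)=133230930, p(98)=150198136, p(99)=169229875, p(100)=190569292, p(101)=214481126, p(102)=241265379, p(103)=271248950, p(104)=304801365, p(105)=342325709, p(106)=384276336, p(107)=431149389, p(108)=483502844, p(109)=541946240, p(110)=607163746, p(111)=679903203, p(112)=761002156, p(113)=851376628, p(114)=952050665, p(115)=1064144451, p(116)=1188908248, p(117)=1327710076, p(118)=1482074143, p(119)=1653668665.
Final step: p(120) = p(119) + p(118) - p(115) - p(113) + p(108) + p(105) - p(98) - p(94) + p(85) + p(80) - p(69) - p(63) + p(50) + p(43) - p(28) - p(20) + p(3)
= 1653668665 + 1482074143 - 1064144451 - 851376628 + 483502844 + 342325709 - 150198136 - 92669720 + 30167357 + 15796476 - 3554345 - 1505499 + 204226 + 63261 - 3718 - 627 + 3
= 1844349560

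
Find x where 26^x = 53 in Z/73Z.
47

Baby-step giant-step with step n = ⌈√73⌉ = 9.
Baby steps 26^j mod 73 (j:value) for j=0..8: 0:1, 1:26, 2:19, 3:56, 4:69, 5:42, 6:70, 7:68, 8:16.
Giant-step multiplier: 26^(-9) ≡ 26^(72-9) = 26^63 ≡ 63 (mod 73).
Giant steps γ_i = 53·63^i mod 73: γ_0=53, γ_1=54, γ_2=44, γ_3=71, γ_4=20, γ_5=19 (in table at j=2).
x = i·n + j = 5·9 + 2 = 47.
Check: 26^47 ≡ 53 (mod 73).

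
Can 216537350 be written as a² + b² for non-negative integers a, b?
Not possible

Factorization: 216537350 = 2 × 5^2 × 163^3
By Fermat: n is sum of two squares iff every prime p ≡ 3 (mod 4) appears to even power.
Prime(s) ≡ 3 (mod 4) with odd exponent: [(163, 3)]
Therefore 216537350 cannot be expressed as a² + b².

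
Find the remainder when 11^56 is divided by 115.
81

Repeated squaring. Binary of 56 = 111000.
11^1 ≡ 11 (mod 115); 11^2 ≡ 6 (mod 115); 11^4 ≡ 36 (mod 115); 11^8 ≡ 31 (mod 115); 11^16 ≡ 41 (mod 115); 11^32 ≡ 71 (mod 115)
11^56 = 11^8 × 11^16 × 11^32 ≡ 81 (mod 115)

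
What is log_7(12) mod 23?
8

Baby-step giant-step with step n = ⌈√23⌉ = 5.
Baby steps 7^j mod 23 (j:value) for j=0..4: 0:1, 1:7, 2:3, 3:21, 4:9.
Giant-step multiplier: 7^(-5) ≡ 7^(22-5) = 7^17 ≡ 19 (mod 23).
Giant steps γ_i = 12·19^i mod 23: γ_0=12, γ_1=21 (in table at j=3).
x = i·n + j = 1·5 + 3 = 8.
Check: 7^8 ≡ 12 (mod 23).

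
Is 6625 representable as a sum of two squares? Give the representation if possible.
8² + 81² (a=8, b=81)

Factorization: 6625 = 5^3 × 53
By Fermat: n is sum of two squares iff every prime p ≡ 3 (mod 4) appears to even power.
All primes ≡ 3 (mod 4) appear to even power.
Search a = 0, 1, 2, … for 6625 - a² a perfect square: first hit at a = 8: 6625 - 64 = 6561 = 81².
6625 = 8² + 81² = 64 + 6561 ✓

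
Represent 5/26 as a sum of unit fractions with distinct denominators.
1/6 + 1/39

Greedy algorithm:
5/26: ceiling(26/5) = 6, use 1/6
1/39: ceiling(39/1) = 39, use 1/39
Result: 5/26 = 1/6 + 1/39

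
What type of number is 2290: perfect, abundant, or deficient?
deficient

Proper divisors of 2290: sum = 1 + 2 + 5 + 10 + 229 + 458 + 1145 = 1850
Since 1850 < 2290, 2290 is deficient.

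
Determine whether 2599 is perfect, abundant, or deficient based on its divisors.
deficient

Proper divisors of 2599: sum = 1 + 23 + 113 = 137
Since 137 < 2599, 2599 is deficient.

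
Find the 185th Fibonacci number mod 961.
594

Matrix identity: Q^n = [[F_(n+1), F_n], [F_n, F_(n-1)]] with Q = [[1,1],[1,0]].
n = 185 = 10111001₂. Square-and-multiply, entries mod 961:
Q^1 = [[1,1],[1,0]]
Q^2 = (Q^1)² = [[2,1],[1,1]]
Q^5 = (Q^2)²·Q = [[8,5],[5,3]]
Q^11 = (Q^5)²·Q = [[144,89],[89,55]]
Q^23 = (Q^11)²·Q = [[240,788],[788,413]]
Q^46 = (Q^23)² = [[78,429],[429,610]]
Q^92 = (Q^46)² = [[808,125],[125,683]]
Q^185 = (Q^92)²·Q = [[535,594],[594,902]]
F_185 mod 961 = Q^185[0][1] = 594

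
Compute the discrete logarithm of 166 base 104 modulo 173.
13

Baby-step giant-step with step n = ⌈√173⌉ = 14.
Baby steps 104^j mod 173 (j:value) for j=0..13: 0:1, 1:104, 2:90, 3:18, 4:142, 5:63, 6:151, 7:134, 8:96, 9:123, 10:163, 11:171, 12:138, 13:166.
h = 166 is already in the table at j=13, so x = 13.
Check: 104^13 ≡ 166 (mod 173).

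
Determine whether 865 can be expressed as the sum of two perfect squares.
9² + 28² (a=9, b=28)

Factorization: 865 = 5 × 173
By Fermat: n is sum of two squares iff every prime p ≡ 3 (mod 4) appears to even power.
All primes ≡ 3 (mod 4) appear to even power.
Search a = 0, 1, 2, … for 865 - a² a perfect square: first hit at a = 9: 865 - 81 = 784 = 28².
865 = 9² + 28² = 81 + 784 ✓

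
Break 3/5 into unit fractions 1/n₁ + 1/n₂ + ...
1/2 + 1/10

Greedy algorithm:
3/5: ceiling(5/3) = 2, use 1/2
1/10: ceiling(10/1) = 10, use 1/10
Result: 3/5 = 1/2 + 1/10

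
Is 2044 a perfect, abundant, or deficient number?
abundant

Proper divisors of 2044: sum = 1 + 2 + 4 + 7 + 14 + 28 + 73 + 146 + 292 + 511 + 1022 = 2100
Since 2100 > 2044, 2044 is abundant.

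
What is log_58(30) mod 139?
58

Baby-step giant-step with step n = ⌈√139⌉ = 12.
Baby steps 58^j mod 139 (j:value) for j=0..11: 0:1, 1:58, 2:28, 3:95, 4:89, 5:19, 6:129, 7:115, 8:137, 9:23, 10:83, 11:88.
Giant-step multiplier: 58^(-12) ≡ 58^(138-12) = 58^126 ≡ 57 (mod 139).
Giant steps γ_i = 30·57^i mod 139: γ_0=30, γ_1=42, γ_2=31, γ_3=99, γ_4=83 (in table at j=10).
x = i·n + j = 4·12 + 10 = 58.
Check: 58^58 ≡ 30 (mod 139).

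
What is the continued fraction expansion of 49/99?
[0; 2, 49]

Euclidean algorithm steps:
49 = 0 × 99 + 49
99 = 2 × 49 + 1
49 = 49 × 1 + 0
Continued fraction: [0; 2, 49]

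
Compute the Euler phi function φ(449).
448

449 = 449
φ(n) = n × ∏(1 - 1/p) for each prime p dividing n
φ(449) = 449 × (1 - 1/449) = 448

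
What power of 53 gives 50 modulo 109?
77

Baby-step giant-step with step n = ⌈√109⌉ = 11.
Baby steps 53^j mod 109 (j:value) for j=0..10: 0:1, 1:53, 2:84, 3:92, 4:80, 5:98, 6:71, 7:57, 8:78, 9:101, 10:12.
Giant-step multiplier: 53^(-11) ≡ 53^(108-11) = 53^97 ≡ 6 (mod 109).
Giant steps γ_i = 50·6^i mod 109: γ_0=50, γ_1=82, γ_2=56, γ_3=9, γ_4=54, γ_5=106, γ_6=91, γ_7=1 (in table at j=0).
x = i·n + j = 7·11 + 0 = 77.
Check: 53^77 ≡ 50 (mod 109).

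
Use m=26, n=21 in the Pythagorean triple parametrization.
(235, 1092, 1117)

Euclid's formula: a = m² - n², b = 2mn, c = m² + n²
m = 26, n = 21
a = 26² - 21² = 676 - 441 = 235
b = 2 × 26 × 21 = 1092
c = 26² + 21² = 676 + 441 = 1117
Verification: 235² + 1092² = 55225 + 1192464 = 1247689 = 1117² ✓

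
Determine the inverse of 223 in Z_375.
37

gcd(223, 375) = 1, so the inverse exists.
Extended Euclidean algorithm on (375, 223):
375 = 1 × 223 + 152  ⟹  152 = (1)·375 + (-1)·223
223 = 1 × 152 + 71  ⟹  71 = (-1)·375 + (2)·223
152 = 2 × 71 + 10  ⟹  10 = (3)·375 + (-5)·223
71 = 7 × 10 + 1  ⟹  1 = (-22)·375 + (37)·223
So (37)·223 ≡ 1 (mod 375), i.e. 223^(-1) ≡ 37 (mod 375).
Check: 223 × 37 = 8251 ≡ 1 (mod 375)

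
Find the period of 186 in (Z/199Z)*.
198

199 is prime, so ord(186) divides φ(199) = 198.
Divisors of 198: 1, 2, 3, 6, 9, 11, 18, 22, 33, 66, 99, 198.
Repeated squaring: 186^1 ≡ 186, 186^2 ≡ 169, 186^4 ≡ 104, 186^8 ≡ 70, 186^16 ≡ 124, 186^32 ≡ 53, 186^64 ≡ 23, 186^128 ≡ 131 (mod 199).
Test 186^d mod 199 for each divisor d in increasing order:
186^1 ≡ 186
186^2 ≡ 169
186^3 = 186^2·186^1 ≡ 191
186^6 = 186^4·186^2 ≡ 64
186^9 = 186^8·186^1 ≡ 85
186^11 = 186^8·186^2·186^1 ≡ 37
186^18 = 186^16·186^2 ≡ 61
186^22 = 186^16·186^4·186^2 ≡ 175
186^33 = 186^32·186^1 ≡ 107
186^66 = 186^64·186^2 ≡ 106
186^99 = 186^64·186^32·186^2·186^1 ≡ 198
186^198 = 186^128·186^64·186^4·186^2 ≡ 1  ← first divisor giving 1
The order is 198.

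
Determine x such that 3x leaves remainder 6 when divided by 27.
x ≡ 2 (mod 9)

gcd(3, 27) = 3, which divides 6, so solutions exist.
Divide through by 3: x ≡ 2 (mod 9).
The coefficient of x is now 1, so x ≡ 2 (mod 9).
Check: 3 × 2 = 6 ≡ 6 (mod 27).
x ≡ 2 (mod 9), giving 3 solutions mod 27.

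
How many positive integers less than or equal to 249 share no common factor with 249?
164

249 = 3 × 83
φ(n) = n × ∏(1 - 1/p) for each prime p dividing n
φ(249) = 249 × (1 - 1/3) × (1 - 1/83) = 164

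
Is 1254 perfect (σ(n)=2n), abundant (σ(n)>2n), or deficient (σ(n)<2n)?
abundant

Proper divisors of 1254: sum = 1 + 2 + 3 + 6 + 11 + 19 + 22 + 33 + 38 + 57 + 66 + 114 + 209 + 418 + 627 = 1626
Since 1626 > 1254, 1254 is abundant.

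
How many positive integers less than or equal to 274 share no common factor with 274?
136

274 = 2 × 137
φ(n) = n × ∏(1 - 1/p) for each prime p dividing n
φ(274) = 274 × (1 - 1/2) × (1 - 1/137) = 136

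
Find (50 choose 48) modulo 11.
4

Using Lucas' theorem:
Write n=50 and k=48 in base 11:
n in base 11: [4, 6]
k in base 11: [4, 4]
C(50,48) mod 11 = ∏ C(n_i, k_i) mod 11
Digit binomials (mod 11): C(4,4) = 1; C(6,4) = 15 ≡ 4
Product: 1 × 4 = 4 ≡ 4 (mod 11)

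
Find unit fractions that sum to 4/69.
1/18 + 1/414

Greedy algorithm:
4/69: ceiling(69/4) = 18, use 1/18
1/414: ceiling(414/1) = 414, use 1/414
Result: 4/69 = 1/18 + 1/414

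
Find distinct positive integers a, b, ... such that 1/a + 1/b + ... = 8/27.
1/4 + 1/22 + 1/1188

Greedy algorithm:
8/27: ceiling(27/8) = 4, use 1/4
5/108: ceiling(108/5) = 22, use 1/22
1/1188: ceiling(1188/1) = 1188, use 1/1188
Result: 8/27 = 1/4 + 1/22 + 1/1188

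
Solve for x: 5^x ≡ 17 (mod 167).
53

Baby-step giant-step with step n = ⌈√167⌉ = 13.
Baby steps 5^j mod 167 (j:value) for j=0..12: 0:1, 1:5, 2:25, 3:125, 4:124, 5:119, 6:94, 7:136, 8:12, 9:60, 10:133, 11:164, 12:152.
Giant-step multiplier: 5^(-13) ≡ 5^(166-13) = 5^153 ≡ 118 (mod 167).
Giant steps γ_i = 17·118^i mod 167: γ_0=17, γ_1=2, γ_2=69, γ_3=126, γ_4=5 (in table at j=1).
x = i·n + j = 4·13 + 1 = 53.
Check: 5^53 ≡ 17 (mod 167).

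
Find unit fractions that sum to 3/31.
1/11 + 1/171 + 1/58311

Greedy algorithm:
3/31: ceiling(31/3) = 11, use 1/11
2/341: ceiling(341/2) = 171, use 1/171
1/58311: ceiling(58311/1) = 58311, use 1/58311
Result: 3/31 = 1/11 + 1/171 + 1/58311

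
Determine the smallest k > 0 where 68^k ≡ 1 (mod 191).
95

191 is prime, so ord(68) divides φ(191) = 190.
Divisors of 190: 1, 2, 5, 10, 19, 38, 95, 190.
Repeated squaring: 68^1 ≡ 68, 68^2 ≡ 40, 68^4 ≡ 72, 68^8 ≡ 27, 68^16 ≡ 156, 68^32 ≡ 79, 68^64 ≡ 129, 68^128 ≡ 24 (mod 191).
Test 68^d mod 191 for each divisor d in increasing order:
68^1 ≡ 68
68^2 ≡ 40
68^5 = 68^4·68^1 ≡ 121
68^10 = 68^8·68^2 ≡ 125
68^19 = 68^16·68^2·68^1 ≡ 109
68^38 = 68^32·68^4·68^2 ≡ 39
68^95 = 68^64·68^16·68^8·68^4·68^2·68^1 ≡ 1  ← first divisor giving 1
The order is 95.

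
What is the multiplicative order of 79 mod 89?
44

89 is prime, so ord(79) divides φ(89) = 88.
Divisors of 88: 1, 2, 4, 8, 11, 22, 44, 88.
Repeated squaring: 79^1 ≡ 79, 79^2 ≡ 11, 79^4 ≡ 32, 79^8 ≡ 45, 79^16 ≡ 67, 79^32 ≡ 39, 79^64 ≡ 8 (mod 89).
Test 79^d mod 89 for each divisor d in increasing order:
79^1 ≡ 79
79^2 ≡ 11
79^4 ≡ 32
79^8 ≡ 45
79^11 = 79^8·79^2·79^1 ≡ 34
79^22 = 79^16·79^4·79^2 ≡ 88
79^44 = 79^32·79^8·79^4 ≡ 1  ← first divisor giving 1
The order is 44.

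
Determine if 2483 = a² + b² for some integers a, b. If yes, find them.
Not possible

Factorization: 2483 = 13 × 191
By Fermat: n is sum of two squares iff every prime p ≡ 3 (mod 4) appears to even power.
Prime(s) ≡ 3 (mod 4) with odd exponent: [(191, 1)]
Therefore 2483 cannot be expressed as a² + b².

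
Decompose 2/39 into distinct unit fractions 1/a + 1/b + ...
1/20 + 1/780

Greedy algorithm:
2/39: ceiling(39/2) = 20, use 1/20
1/780: ceiling(780/1) = 780, use 1/780
Result: 2/39 = 1/20 + 1/780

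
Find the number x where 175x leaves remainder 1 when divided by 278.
251

gcd(175, 278) = 1, so the inverse exists.
Extended Euclidean algorithm on (278, 175):
278 = 1 × 175 + 103  ⟹  103 = (1)·278 + (-1)·175
175 = 1 × 103 + 72  ⟹  72 = (-1)·278 + (2)·175
103 = 1 × 72 + 31  ⟹  31 = (2)·278 + (-3)·175
72 = 2 × 31 + 10  ⟹  10 = (-5)·278 + (8)·175
31 = 3 × 10 + 1  ⟹  1 = (17)·278 + (-27)·175
So (-27)·175 ≡ 1 (mod 278), i.e. 175^(-1) ≡ -27 ≡ 251 (mod 278).
Check: 175 × 251 = 43925 ≡ 1 (mod 278)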